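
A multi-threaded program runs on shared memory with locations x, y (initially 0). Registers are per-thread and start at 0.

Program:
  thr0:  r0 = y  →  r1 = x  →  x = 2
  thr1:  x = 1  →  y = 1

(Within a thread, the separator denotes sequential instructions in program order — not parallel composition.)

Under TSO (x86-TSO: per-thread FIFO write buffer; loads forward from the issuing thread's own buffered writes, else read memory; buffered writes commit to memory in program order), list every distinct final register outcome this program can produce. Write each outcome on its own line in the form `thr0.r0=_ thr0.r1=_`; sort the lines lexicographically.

outcome vector order: (thr0.r0,thr0.r1)
|TSO outcomes| = 3

thr0.r0=0 thr0.r1=0
thr0.r0=0 thr0.r1=1
thr0.r0=1 thr0.r1=1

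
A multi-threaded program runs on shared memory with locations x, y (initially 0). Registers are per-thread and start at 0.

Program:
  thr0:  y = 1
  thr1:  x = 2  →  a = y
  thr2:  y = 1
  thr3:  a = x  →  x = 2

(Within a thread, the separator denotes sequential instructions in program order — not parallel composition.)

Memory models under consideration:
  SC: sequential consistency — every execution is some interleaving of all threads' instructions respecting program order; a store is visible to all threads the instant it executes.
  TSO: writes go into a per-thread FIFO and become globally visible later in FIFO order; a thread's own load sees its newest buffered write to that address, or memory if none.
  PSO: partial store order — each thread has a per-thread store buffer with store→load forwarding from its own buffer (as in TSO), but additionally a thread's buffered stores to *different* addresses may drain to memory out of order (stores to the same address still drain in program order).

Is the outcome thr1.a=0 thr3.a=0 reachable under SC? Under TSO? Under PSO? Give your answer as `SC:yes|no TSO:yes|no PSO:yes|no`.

outcome vector order: (thr1.a,thr3.a)
under SC → <0 0>, <0 2>, <1 0>, <1 2>
under TSO → <0 0>, <0 2>, <1 0>, <1 2>
under PSO → <0 0>, <0 2>, <1 0>, <1 2>
target <0 0> ∈ {SC,TSO,PSO}

SC:yes TSO:yes PSO:yes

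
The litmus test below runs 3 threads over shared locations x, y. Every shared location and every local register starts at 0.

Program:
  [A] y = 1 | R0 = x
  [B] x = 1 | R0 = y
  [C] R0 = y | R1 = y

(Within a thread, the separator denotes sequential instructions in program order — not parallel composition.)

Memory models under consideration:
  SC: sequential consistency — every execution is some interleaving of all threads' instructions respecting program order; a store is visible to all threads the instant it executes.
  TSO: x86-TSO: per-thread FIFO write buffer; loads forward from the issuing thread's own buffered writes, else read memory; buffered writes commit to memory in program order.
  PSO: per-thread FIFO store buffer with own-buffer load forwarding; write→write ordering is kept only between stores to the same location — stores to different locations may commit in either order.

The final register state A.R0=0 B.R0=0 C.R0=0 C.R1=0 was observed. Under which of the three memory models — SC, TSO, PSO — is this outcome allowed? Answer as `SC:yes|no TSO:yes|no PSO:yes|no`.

outcome vector order: (A.R0,B.R0,C.R0,C.R1)
SC: 9 outcomes — {0100; 0101; 0111; 1000; 1001; 1011; 1100; 1101; 1111}
TSO: 12 outcomes — {0000; 0001; 0011; 0100; 0101; 0111; 1000; 1001; 1011; 1100; 1101; 1111}
PSO: 12 outcomes — {0000; 0001; 0011; 0100; 0101; 0111; 1000; 1001; 1011; 1100; 1101; 1111}
target 0000 ∈ {TSO,PSO}

SC:no TSO:yes PSO:yes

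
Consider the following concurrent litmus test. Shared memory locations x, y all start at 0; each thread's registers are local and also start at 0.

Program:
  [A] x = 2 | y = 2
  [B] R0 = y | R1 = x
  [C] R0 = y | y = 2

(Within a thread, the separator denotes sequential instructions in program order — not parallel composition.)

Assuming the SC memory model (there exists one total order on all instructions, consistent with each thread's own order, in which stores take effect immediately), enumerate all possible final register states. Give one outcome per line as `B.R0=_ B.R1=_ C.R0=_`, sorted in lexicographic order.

B.R0=0 B.R1=0 C.R0=0
B.R0=0 B.R1=0 C.R0=2
B.R0=0 B.R1=2 C.R0=0
B.R0=0 B.R1=2 C.R0=2
B.R0=2 B.R1=0 C.R0=0
B.R0=2 B.R1=2 C.R0=0
B.R0=2 B.R1=2 C.R0=2

outcome vector order: (B.R0,B.R1,C.R0)
|SC outcomes| = 7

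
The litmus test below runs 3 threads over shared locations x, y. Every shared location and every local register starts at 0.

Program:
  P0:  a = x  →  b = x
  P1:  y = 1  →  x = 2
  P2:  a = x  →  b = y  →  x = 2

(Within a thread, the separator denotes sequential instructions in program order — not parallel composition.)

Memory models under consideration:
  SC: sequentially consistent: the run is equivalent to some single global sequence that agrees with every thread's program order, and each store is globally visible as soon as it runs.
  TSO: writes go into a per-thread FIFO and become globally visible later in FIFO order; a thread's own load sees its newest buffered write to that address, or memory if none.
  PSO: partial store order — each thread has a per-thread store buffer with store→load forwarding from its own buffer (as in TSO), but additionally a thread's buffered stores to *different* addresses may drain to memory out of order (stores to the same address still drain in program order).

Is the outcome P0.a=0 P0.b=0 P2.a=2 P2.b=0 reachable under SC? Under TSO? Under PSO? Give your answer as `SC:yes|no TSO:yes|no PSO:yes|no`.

SC:no TSO:no PSO:yes

outcome vector order: (P0.a,P0.b,P2.a,P2.b)
SC: 9 outcomes — {<0 0 0 0> <0 0 0 1> <0 0 2 1> <0 2 0 0> <0 2 0 1> <0 2 2 1> <2 2 0 0> <2 2 0 1> <2 2 2 1>}
TSO: 9 outcomes — {<0 0 0 0> <0 0 0 1> <0 0 2 1> <0 2 0 0> <0 2 0 1> <0 2 2 1> <2 2 0 0> <2 2 0 1> <2 2 2 1>}
PSO: 12 outcomes — {<0 0 0 0> <0 0 0 1> <0 0 2 0> <0 0 2 1> <0 2 0 0> <0 2 0 1> <0 2 2 0> <0 2 2 1> <2 2 0 0> <2 2 0 1> <2 2 2 0> <2 2 2 1>}
target <0 0 2 0> ∈ {PSO}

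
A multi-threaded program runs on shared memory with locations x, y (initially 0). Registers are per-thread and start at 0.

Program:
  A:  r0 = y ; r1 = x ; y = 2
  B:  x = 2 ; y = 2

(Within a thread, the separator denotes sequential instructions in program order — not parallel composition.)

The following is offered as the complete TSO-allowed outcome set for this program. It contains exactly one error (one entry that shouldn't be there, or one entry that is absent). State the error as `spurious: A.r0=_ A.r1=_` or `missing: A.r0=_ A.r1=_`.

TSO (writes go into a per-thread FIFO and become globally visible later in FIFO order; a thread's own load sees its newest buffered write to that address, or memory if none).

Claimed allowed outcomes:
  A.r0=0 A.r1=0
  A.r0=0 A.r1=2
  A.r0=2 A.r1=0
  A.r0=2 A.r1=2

outcome vector order: (A.r0,A.r1)
under TSO → 00, 02, 22
claimed∖TSO = {20}

spurious: A.r0=2 A.r1=0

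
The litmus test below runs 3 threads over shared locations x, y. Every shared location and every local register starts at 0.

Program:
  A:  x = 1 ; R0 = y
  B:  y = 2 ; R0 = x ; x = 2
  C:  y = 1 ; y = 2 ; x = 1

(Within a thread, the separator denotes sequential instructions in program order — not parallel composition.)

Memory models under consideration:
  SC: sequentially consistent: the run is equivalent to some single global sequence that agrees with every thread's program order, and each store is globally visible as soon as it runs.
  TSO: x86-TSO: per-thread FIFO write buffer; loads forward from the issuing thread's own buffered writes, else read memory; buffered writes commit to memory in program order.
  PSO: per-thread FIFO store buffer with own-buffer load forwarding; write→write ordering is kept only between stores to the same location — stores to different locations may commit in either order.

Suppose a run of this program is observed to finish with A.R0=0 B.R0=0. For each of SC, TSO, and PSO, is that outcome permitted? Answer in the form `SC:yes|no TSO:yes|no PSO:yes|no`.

outcome vector order: (A.R0,B.R0)
[SC] allowed = {(0,1) (1,0) (1,1) (2,0) (2,1)}
[TSO] allowed = {(0,0) (0,1) (1,0) (1,1) (2,0) (2,1)}
[PSO] allowed = {(0,0) (0,1) (1,0) (1,1) (2,0) (2,1)}
target (0,0) ∈ {TSO,PSO}

SC:no TSO:yes PSO:yes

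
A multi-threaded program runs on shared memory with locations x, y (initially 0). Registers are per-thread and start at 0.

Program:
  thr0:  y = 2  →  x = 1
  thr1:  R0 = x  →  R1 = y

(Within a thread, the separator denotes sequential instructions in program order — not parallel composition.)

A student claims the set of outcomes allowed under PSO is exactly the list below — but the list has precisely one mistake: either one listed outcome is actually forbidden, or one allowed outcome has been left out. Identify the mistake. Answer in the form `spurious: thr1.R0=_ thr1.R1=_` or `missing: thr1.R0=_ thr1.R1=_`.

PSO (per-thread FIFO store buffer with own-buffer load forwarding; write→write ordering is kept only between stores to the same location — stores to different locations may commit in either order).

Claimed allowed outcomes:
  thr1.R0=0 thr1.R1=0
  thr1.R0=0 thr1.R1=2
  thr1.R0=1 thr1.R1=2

outcome vector order: (thr1.R0,thr1.R1)
PSO (4): <0 0>; <0 2>; <1 0>; <1 2>
PSO∖claimed = {<1 0>}

missing: thr1.R0=1 thr1.R1=0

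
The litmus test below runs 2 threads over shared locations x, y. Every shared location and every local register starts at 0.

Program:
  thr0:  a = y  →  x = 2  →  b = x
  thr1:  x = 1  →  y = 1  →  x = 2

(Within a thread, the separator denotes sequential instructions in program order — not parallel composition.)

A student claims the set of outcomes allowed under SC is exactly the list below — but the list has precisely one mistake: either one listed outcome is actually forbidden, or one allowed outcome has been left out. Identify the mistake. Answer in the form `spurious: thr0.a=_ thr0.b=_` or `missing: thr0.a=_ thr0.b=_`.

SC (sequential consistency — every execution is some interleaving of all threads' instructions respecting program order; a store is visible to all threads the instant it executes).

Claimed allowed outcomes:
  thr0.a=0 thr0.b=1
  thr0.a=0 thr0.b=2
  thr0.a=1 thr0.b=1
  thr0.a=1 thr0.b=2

outcome vector order: (thr0.a,thr0.b)
under SC → 01, 02, 12
claimed∖SC = {11}

spurious: thr0.a=1 thr0.b=1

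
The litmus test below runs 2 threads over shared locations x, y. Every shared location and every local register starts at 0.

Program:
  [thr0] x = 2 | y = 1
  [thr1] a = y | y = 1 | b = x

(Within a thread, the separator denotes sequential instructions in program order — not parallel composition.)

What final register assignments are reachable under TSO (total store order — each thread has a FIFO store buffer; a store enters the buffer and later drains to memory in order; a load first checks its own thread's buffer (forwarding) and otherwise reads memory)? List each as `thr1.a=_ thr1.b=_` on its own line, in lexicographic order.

thr1.a=0 thr1.b=0
thr1.a=0 thr1.b=2
thr1.a=1 thr1.b=2

outcome vector order: (thr1.a,thr1.b)
|TSO outcomes| = 3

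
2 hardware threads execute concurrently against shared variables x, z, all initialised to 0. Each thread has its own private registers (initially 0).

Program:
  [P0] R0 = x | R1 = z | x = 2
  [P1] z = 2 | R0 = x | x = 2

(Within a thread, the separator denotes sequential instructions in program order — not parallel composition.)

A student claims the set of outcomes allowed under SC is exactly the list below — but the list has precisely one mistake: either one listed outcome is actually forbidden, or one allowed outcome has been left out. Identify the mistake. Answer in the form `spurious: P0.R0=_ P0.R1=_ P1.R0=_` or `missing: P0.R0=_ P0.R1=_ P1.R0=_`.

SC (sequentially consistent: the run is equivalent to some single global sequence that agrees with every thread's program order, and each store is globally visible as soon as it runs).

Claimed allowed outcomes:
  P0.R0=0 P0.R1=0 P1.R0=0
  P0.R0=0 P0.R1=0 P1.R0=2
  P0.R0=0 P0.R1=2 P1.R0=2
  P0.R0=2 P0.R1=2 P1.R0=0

outcome vector order: (P0.R0,P0.R1,P1.R0)
[SC] allowed = {<0 0 0> <0 0 2> <0 2 0> <0 2 2> <2 2 0>}
SC∖claimed = {<0 2 0>}

missing: P0.R0=0 P0.R1=2 P1.R0=0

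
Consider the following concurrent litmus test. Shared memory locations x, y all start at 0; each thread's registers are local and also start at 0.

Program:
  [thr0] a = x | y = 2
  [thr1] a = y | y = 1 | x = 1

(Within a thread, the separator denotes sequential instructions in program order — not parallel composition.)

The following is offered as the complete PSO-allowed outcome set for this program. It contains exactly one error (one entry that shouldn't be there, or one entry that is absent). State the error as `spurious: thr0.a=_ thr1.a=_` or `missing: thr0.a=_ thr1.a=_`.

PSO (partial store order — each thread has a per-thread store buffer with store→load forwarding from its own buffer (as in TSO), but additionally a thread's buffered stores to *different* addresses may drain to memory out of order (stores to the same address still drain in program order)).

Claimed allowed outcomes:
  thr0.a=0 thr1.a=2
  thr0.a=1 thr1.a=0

outcome vector order: (thr0.a,thr1.a)
PSO (3): (0,0), (0,2), (1,0)
PSO∖claimed = {(0,0)}

missing: thr0.a=0 thr1.a=0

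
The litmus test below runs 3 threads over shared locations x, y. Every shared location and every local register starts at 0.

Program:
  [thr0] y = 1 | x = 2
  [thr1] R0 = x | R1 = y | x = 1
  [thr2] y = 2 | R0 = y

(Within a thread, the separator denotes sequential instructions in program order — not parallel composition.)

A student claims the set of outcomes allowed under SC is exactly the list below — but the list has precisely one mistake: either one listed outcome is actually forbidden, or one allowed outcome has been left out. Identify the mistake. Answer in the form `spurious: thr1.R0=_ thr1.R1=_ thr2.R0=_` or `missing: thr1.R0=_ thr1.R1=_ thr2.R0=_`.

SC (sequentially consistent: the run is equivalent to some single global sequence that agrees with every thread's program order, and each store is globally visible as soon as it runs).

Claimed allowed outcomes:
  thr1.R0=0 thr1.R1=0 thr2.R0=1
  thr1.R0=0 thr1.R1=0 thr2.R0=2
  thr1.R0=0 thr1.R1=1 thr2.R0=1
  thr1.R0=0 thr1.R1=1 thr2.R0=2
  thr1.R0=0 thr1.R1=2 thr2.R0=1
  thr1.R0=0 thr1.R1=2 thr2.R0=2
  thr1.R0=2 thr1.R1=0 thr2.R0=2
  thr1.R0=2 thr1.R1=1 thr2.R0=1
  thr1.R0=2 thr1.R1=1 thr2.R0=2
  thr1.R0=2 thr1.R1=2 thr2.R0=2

outcome vector order: (thr1.R0,thr1.R1,thr2.R0)
SC: 9 outcomes — {<0 0 1>, <0 0 2>, <0 1 1>, <0 1 2>, <0 2 1>, <0 2 2>, <2 1 1>, <2 1 2>, <2 2 2>}
claimed∖SC = {<2 0 2>}

spurious: thr1.R0=2 thr1.R1=0 thr2.R0=2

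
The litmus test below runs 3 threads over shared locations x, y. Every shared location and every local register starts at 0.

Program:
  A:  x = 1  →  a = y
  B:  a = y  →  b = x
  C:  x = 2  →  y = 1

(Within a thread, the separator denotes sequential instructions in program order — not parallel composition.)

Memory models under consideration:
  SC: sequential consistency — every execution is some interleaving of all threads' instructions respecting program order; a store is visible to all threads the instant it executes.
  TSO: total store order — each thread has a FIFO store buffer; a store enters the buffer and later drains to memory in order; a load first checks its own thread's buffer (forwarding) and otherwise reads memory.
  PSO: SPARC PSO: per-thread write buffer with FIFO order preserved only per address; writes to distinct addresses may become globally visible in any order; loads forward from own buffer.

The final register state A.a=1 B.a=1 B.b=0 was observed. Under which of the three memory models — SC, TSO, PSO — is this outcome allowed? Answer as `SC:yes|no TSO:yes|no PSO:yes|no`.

SC:no TSO:no PSO:yes

outcome vector order: (A.a,B.a,B.b)
SC: 10 outcomes — {(0,0,0); (0,0,1); (0,0,2); (0,1,1); (0,1,2); (1,0,0); (1,0,1); (1,0,2); (1,1,1); (1,1,2)}
TSO: 10 outcomes — {(0,0,0); (0,0,1); (0,0,2); (0,1,1); (0,1,2); (1,0,0); (1,0,1); (1,0,2); (1,1,1); (1,1,2)}
PSO: 12 outcomes — {(0,0,0); (0,0,1); (0,0,2); (0,1,0); (0,1,1); (0,1,2); (1,0,0); (1,0,1); (1,0,2); (1,1,0); (1,1,1); (1,1,2)}
target (1,1,0) ∈ {PSO}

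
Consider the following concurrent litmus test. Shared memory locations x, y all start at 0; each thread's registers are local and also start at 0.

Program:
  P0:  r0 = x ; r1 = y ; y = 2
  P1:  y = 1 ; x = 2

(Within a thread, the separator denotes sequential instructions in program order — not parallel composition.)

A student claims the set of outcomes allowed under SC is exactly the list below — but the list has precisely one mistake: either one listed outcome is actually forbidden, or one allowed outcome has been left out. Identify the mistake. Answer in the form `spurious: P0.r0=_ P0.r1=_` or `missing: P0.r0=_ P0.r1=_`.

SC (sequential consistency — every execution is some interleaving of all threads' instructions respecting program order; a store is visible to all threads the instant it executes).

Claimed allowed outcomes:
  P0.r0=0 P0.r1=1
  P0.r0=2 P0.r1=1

outcome vector order: (P0.r0,P0.r1)
[SC] allowed = {<0 0>; <0 1>; <2 1>}
SC∖claimed = {<0 0>}

missing: P0.r0=0 P0.r1=0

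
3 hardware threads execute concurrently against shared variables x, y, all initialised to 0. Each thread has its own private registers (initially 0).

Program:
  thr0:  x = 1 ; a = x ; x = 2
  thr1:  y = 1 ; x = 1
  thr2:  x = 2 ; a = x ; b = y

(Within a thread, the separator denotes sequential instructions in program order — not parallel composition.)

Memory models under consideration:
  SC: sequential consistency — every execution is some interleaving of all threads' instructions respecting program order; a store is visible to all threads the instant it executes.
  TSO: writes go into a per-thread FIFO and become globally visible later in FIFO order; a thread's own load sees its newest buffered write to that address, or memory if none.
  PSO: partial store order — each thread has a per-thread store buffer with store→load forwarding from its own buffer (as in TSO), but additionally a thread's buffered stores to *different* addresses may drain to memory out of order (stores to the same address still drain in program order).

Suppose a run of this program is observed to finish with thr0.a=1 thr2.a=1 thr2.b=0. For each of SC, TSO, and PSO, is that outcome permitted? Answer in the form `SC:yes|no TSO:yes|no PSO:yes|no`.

SC:yes TSO:yes PSO:yes

outcome vector order: (thr0.a,thr2.a,thr2.b)
[SC] allowed = {(1,1,0), (1,1,1), (1,2,0), (1,2,1), (2,1,1), (2,2,0), (2,2,1)}
[TSO] allowed = {(1,1,0), (1,1,1), (1,2,0), (1,2,1), (2,1,1), (2,2,0), (2,2,1)}
[PSO] allowed = {(1,1,0), (1,1,1), (1,2,0), (1,2,1), (2,1,0), (2,1,1), (2,2,0), (2,2,1)}
target (1,1,0) ∈ {SC,TSO,PSO}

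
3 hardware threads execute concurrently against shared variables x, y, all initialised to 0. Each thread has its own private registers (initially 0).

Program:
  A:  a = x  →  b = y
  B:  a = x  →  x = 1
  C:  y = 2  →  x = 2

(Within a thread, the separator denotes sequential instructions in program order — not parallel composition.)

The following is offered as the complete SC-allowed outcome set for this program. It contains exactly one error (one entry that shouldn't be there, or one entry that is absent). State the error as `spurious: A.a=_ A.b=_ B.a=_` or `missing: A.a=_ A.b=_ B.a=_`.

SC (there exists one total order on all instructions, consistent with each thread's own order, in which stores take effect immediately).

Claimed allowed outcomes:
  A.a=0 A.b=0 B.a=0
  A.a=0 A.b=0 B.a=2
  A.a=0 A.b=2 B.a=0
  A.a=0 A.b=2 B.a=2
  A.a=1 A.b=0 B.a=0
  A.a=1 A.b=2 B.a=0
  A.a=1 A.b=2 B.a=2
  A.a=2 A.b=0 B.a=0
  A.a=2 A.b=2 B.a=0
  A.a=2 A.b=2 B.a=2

outcome vector order: (A.a,A.b,B.a)
SC: 9 outcomes — {<0 0 0> <0 0 2> <0 2 0> <0 2 2> <1 0 0> <1 2 0> <1 2 2> <2 2 0> <2 2 2>}
claimed∖SC = {<2 0 0>}

spurious: A.a=2 A.b=0 B.a=0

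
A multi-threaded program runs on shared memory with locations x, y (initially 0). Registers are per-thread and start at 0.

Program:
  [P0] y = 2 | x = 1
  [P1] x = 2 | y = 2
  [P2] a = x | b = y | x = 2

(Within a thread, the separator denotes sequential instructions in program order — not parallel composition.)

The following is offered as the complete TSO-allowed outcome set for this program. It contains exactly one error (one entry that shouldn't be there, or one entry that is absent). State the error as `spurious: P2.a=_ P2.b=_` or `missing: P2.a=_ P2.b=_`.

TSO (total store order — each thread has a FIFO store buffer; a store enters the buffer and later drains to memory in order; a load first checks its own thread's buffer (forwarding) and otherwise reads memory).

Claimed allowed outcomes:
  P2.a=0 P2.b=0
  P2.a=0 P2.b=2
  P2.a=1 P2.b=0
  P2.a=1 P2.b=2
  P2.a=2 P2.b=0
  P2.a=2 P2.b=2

spurious: P2.a=1 P2.b=0

outcome vector order: (P2.a,P2.b)
TSO (5): (0,0) (0,2) (1,2) (2,0) (2,2)
claimed∖TSO = {(1,0)}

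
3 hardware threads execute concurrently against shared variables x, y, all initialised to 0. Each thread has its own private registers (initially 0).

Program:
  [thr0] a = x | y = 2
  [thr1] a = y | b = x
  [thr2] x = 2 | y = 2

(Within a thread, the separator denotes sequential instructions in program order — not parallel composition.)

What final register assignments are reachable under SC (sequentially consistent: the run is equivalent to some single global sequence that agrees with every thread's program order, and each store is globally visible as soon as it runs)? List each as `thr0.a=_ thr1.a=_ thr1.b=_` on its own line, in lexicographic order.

thr0.a=0 thr1.a=0 thr1.b=0
thr0.a=0 thr1.a=0 thr1.b=2
thr0.a=0 thr1.a=2 thr1.b=0
thr0.a=0 thr1.a=2 thr1.b=2
thr0.a=2 thr1.a=0 thr1.b=0
thr0.a=2 thr1.a=0 thr1.b=2
thr0.a=2 thr1.a=2 thr1.b=2

outcome vector order: (thr0.a,thr1.a,thr1.b)
|SC outcomes| = 7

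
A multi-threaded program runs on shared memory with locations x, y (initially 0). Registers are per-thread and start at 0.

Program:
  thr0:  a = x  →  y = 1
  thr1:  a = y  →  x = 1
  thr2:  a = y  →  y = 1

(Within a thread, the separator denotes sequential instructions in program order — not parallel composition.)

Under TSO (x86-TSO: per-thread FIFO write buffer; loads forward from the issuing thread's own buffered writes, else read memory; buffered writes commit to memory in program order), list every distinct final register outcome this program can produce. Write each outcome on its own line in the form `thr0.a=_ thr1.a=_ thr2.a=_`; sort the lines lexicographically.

outcome vector order: (thr0.a,thr1.a,thr2.a)
|TSO outcomes| = 7

thr0.a=0 thr1.a=0 thr2.a=0
thr0.a=0 thr1.a=0 thr2.a=1
thr0.a=0 thr1.a=1 thr2.a=0
thr0.a=0 thr1.a=1 thr2.a=1
thr0.a=1 thr1.a=0 thr2.a=0
thr0.a=1 thr1.a=0 thr2.a=1
thr0.a=1 thr1.a=1 thr2.a=0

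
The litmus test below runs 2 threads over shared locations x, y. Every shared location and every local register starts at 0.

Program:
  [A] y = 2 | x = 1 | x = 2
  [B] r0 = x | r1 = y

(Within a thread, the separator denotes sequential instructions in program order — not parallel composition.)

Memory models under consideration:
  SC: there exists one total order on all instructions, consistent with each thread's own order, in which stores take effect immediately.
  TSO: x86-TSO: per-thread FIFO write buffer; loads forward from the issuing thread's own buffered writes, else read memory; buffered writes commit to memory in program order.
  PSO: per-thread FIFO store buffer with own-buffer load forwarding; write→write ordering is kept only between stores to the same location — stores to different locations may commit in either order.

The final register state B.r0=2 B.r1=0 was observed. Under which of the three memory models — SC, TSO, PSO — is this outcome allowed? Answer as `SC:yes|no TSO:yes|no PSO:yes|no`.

SC:no TSO:no PSO:yes

outcome vector order: (B.r0,B.r1)
under SC → (0,0), (0,2), (1,2), (2,2)
under TSO → (0,0), (0,2), (1,2), (2,2)
under PSO → (0,0), (0,2), (1,0), (1,2), (2,0), (2,2)
target (2,0) ∈ {PSO}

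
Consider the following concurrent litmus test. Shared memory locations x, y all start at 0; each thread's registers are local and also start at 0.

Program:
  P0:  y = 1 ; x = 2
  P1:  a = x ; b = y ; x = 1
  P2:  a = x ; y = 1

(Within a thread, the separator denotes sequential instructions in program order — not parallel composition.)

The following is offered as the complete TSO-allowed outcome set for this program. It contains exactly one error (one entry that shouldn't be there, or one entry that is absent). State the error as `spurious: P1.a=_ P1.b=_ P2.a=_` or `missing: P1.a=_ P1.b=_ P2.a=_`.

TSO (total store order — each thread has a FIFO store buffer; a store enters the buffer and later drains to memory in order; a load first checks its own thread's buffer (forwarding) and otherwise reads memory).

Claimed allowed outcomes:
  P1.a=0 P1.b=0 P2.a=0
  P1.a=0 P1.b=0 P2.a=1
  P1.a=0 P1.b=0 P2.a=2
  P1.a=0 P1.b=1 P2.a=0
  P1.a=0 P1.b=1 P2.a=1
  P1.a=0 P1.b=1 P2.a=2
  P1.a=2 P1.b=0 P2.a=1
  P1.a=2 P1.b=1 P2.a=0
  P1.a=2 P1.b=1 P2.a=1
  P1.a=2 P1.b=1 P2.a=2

spurious: P1.a=2 P1.b=0 P2.a=1

outcome vector order: (P1.a,P1.b,P2.a)
under TSO → 000; 001; 002; 010; 011; 012; 210; 211; 212
claimed∖TSO = {201}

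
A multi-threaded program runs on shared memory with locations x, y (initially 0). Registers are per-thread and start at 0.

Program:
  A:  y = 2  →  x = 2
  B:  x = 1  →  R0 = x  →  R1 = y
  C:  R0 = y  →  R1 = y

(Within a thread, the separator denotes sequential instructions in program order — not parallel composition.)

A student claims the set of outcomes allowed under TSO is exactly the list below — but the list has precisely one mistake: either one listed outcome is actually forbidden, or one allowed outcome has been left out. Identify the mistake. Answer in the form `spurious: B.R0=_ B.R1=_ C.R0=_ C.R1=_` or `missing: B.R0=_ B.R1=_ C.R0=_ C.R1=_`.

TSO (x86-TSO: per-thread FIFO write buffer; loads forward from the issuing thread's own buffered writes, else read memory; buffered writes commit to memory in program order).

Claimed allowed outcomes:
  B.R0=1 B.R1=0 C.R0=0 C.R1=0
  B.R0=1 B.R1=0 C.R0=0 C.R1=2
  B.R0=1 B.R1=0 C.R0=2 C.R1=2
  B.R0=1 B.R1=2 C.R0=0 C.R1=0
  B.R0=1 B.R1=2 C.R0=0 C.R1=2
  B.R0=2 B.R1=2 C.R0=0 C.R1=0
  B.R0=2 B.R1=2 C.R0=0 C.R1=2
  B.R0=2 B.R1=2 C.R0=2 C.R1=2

outcome vector order: (B.R0,B.R1,C.R0,C.R1)
TSO: 9 outcomes — {(1,0,0,0); (1,0,0,2); (1,0,2,2); (1,2,0,0); (1,2,0,2); (1,2,2,2); (2,2,0,0); (2,2,0,2); (2,2,2,2)}
TSO∖claimed = {(1,2,2,2)}

missing: B.R0=1 B.R1=2 C.R0=2 C.R1=2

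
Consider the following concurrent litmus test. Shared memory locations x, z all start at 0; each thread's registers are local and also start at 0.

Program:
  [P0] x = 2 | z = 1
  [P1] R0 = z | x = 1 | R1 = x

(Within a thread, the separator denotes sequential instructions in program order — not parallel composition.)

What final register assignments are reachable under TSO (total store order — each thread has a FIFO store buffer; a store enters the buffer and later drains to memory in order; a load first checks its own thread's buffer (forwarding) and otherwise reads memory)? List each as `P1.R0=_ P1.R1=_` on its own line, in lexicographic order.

P1.R0=0 P1.R1=1
P1.R0=0 P1.R1=2
P1.R0=1 P1.R1=1

outcome vector order: (P1.R0,P1.R1)
|TSO outcomes| = 3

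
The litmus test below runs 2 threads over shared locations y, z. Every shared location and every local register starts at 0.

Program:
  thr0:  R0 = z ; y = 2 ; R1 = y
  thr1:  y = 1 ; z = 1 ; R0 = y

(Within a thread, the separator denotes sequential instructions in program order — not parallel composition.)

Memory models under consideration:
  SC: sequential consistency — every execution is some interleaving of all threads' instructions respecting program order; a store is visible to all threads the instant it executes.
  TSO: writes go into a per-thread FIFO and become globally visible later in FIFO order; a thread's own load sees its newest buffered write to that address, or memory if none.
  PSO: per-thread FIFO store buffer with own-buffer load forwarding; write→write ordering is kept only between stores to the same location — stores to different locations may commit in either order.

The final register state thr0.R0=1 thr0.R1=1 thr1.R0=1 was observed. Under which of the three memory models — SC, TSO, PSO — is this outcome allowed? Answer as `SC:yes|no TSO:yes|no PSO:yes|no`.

SC:no TSO:no PSO:yes

outcome vector order: (thr0.R0,thr0.R1,thr1.R0)
SC: 5 outcomes — {(0,1,1), (0,2,1), (0,2,2), (1,2,1), (1,2,2)}
TSO: 5 outcomes — {(0,1,1), (0,2,1), (0,2,2), (1,2,1), (1,2,2)}
PSO: 6 outcomes — {(0,1,1), (0,2,1), (0,2,2), (1,1,1), (1,2,1), (1,2,2)}
target (1,1,1) ∈ {PSO}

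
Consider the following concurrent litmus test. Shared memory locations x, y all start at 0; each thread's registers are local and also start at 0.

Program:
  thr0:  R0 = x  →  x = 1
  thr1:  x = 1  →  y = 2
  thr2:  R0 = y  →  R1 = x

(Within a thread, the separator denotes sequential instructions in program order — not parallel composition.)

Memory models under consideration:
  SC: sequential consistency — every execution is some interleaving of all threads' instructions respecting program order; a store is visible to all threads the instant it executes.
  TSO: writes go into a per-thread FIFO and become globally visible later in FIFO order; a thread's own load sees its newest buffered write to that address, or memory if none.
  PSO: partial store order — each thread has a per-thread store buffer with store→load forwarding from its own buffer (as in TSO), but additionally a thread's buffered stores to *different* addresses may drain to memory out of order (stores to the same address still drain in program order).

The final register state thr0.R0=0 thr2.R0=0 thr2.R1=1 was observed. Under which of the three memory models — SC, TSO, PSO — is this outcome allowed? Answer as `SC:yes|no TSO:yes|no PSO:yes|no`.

SC:yes TSO:yes PSO:yes

outcome vector order: (thr0.R0,thr2.R0,thr2.R1)
SC (6): 000, 001, 021, 100, 101, 121
TSO (6): 000, 001, 021, 100, 101, 121
PSO (8): 000, 001, 020, 021, 100, 101, 120, 121
target 001 ∈ {SC,TSO,PSO}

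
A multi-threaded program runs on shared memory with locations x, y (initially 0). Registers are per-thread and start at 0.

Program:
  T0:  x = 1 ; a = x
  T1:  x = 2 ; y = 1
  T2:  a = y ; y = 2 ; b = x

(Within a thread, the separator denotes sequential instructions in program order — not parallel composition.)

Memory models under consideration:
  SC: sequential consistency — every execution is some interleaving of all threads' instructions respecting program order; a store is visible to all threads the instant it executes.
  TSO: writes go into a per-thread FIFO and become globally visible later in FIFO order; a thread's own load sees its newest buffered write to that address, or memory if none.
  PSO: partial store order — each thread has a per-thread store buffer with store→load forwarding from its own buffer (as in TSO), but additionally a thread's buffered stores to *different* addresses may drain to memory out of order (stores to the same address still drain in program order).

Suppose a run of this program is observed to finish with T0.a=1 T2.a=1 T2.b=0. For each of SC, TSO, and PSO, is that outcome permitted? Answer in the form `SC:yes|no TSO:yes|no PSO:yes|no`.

SC:no TSO:no PSO:yes

outcome vector order: (T0.a,T2.a,T2.b)
SC (9): 100; 101; 102; 111; 112; 200; 201; 202; 212
TSO (9): 100; 101; 102; 111; 112; 200; 201; 202; 212
PSO (12): 100; 101; 102; 110; 111; 112; 200; 201; 202; 210; 211; 212
target 110 ∈ {PSO}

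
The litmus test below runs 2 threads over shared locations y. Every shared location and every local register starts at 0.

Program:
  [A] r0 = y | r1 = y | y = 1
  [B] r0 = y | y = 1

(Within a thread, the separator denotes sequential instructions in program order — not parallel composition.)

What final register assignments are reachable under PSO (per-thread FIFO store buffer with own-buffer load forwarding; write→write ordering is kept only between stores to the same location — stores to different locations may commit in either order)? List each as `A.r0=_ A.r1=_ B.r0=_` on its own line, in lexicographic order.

A.r0=0 A.r1=0 B.r0=0
A.r0=0 A.r1=0 B.r0=1
A.r0=0 A.r1=1 B.r0=0
A.r0=1 A.r1=1 B.r0=0

outcome vector order: (A.r0,A.r1,B.r0)
|PSO outcomes| = 4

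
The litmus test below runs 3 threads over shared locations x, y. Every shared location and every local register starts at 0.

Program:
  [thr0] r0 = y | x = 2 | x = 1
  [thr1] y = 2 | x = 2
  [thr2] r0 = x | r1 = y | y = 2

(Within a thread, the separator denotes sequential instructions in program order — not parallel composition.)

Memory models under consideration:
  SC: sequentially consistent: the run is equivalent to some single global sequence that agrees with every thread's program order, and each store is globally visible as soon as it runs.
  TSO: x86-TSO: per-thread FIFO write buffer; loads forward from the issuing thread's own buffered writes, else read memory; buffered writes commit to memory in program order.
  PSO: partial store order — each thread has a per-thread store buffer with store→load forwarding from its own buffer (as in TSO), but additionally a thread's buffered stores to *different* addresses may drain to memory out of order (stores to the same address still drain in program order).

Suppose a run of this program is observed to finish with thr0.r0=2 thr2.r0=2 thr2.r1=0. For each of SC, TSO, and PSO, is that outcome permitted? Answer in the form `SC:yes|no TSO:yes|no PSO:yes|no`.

outcome vector order: (thr0.r0,thr2.r0,thr2.r1)
under SC → <0 0 0>; <0 0 2>; <0 1 0>; <0 1 2>; <0 2 0>; <0 2 2>; <2 0 0>; <2 0 2>; <2 1 2>; <2 2 2>
under TSO → <0 0 0>; <0 0 2>; <0 1 0>; <0 1 2>; <0 2 0>; <0 2 2>; <2 0 0>; <2 0 2>; <2 1 2>; <2 2 2>
under PSO → <0 0 0>; <0 0 2>; <0 1 0>; <0 1 2>; <0 2 0>; <0 2 2>; <2 0 0>; <2 0 2>; <2 1 2>; <2 2 0>; <2 2 2>
target <2 2 0> ∈ {PSO}

SC:no TSO:no PSO:yes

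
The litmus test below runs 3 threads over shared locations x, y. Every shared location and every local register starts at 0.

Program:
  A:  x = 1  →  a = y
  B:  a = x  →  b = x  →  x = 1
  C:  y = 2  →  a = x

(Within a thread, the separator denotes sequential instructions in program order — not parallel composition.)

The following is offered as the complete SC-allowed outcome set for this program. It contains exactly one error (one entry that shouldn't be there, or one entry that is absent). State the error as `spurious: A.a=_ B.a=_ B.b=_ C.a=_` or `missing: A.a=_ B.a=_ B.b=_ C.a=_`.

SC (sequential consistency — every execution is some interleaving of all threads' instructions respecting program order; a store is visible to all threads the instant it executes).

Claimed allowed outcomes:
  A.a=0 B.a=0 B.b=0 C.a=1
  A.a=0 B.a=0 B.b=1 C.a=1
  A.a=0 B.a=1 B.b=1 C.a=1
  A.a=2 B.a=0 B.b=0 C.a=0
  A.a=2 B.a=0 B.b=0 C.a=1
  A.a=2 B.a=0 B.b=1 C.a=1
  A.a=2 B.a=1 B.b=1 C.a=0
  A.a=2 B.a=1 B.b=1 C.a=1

missing: A.a=2 B.a=0 B.b=1 C.a=0

outcome vector order: (A.a,B.a,B.b,C.a)
SC (9): (0,0,0,1), (0,0,1,1), (0,1,1,1), (2,0,0,0), (2,0,0,1), (2,0,1,0), (2,0,1,1), (2,1,1,0), (2,1,1,1)
SC∖claimed = {(2,0,1,0)}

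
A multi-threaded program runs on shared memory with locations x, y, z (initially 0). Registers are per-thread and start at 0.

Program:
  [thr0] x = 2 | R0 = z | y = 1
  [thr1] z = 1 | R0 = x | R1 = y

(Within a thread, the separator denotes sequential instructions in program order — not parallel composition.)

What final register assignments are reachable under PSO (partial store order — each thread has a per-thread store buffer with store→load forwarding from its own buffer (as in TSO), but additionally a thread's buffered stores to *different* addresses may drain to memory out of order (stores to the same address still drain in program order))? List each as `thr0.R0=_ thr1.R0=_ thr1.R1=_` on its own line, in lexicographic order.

thr0.R0=0 thr1.R0=0 thr1.R1=0
thr0.R0=0 thr1.R0=0 thr1.R1=1
thr0.R0=0 thr1.R0=2 thr1.R1=0
thr0.R0=0 thr1.R0=2 thr1.R1=1
thr0.R0=1 thr1.R0=0 thr1.R1=0
thr0.R0=1 thr1.R0=0 thr1.R1=1
thr0.R0=1 thr1.R0=2 thr1.R1=0
thr0.R0=1 thr1.R0=2 thr1.R1=1

outcome vector order: (thr0.R0,thr1.R0,thr1.R1)
|PSO outcomes| = 8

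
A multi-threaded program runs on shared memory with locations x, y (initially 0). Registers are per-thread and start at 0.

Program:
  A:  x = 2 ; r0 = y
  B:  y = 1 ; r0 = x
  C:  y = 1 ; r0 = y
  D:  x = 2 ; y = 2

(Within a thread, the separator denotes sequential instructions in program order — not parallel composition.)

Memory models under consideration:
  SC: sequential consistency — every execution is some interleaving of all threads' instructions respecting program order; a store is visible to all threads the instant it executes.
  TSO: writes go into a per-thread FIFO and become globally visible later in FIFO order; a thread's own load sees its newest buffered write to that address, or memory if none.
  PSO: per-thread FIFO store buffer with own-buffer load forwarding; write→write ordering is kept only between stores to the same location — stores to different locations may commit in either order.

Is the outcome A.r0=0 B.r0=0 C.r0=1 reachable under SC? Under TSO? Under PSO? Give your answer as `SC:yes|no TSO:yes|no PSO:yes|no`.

SC:no TSO:yes PSO:yes

outcome vector order: (A.r0,B.r0,C.r0)
under SC → 021 022 101 102 121 122 201 202 221 222
under TSO → 001 002 021 022 101 102 121 122 201 202 221 222
under PSO → 001 002 021 022 101 102 121 122 201 202 221 222
target 001 ∈ {TSO,PSO}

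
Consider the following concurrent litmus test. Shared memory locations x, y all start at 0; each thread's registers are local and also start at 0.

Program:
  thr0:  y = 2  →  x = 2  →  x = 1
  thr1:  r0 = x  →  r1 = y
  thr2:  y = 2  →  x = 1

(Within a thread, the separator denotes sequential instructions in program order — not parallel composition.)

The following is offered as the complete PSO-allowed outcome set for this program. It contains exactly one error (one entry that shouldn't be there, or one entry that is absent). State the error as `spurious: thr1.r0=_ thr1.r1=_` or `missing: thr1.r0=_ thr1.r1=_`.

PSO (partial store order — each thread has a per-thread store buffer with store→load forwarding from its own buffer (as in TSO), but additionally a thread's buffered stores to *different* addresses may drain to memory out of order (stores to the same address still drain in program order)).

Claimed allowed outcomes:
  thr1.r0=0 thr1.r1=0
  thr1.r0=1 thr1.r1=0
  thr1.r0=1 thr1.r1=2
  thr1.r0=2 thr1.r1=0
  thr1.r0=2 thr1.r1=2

outcome vector order: (thr1.r0,thr1.r1)
under PSO → 0/0, 0/2, 1/0, 1/2, 2/0, 2/2
PSO∖claimed = {0/2}

missing: thr1.r0=0 thr1.r1=2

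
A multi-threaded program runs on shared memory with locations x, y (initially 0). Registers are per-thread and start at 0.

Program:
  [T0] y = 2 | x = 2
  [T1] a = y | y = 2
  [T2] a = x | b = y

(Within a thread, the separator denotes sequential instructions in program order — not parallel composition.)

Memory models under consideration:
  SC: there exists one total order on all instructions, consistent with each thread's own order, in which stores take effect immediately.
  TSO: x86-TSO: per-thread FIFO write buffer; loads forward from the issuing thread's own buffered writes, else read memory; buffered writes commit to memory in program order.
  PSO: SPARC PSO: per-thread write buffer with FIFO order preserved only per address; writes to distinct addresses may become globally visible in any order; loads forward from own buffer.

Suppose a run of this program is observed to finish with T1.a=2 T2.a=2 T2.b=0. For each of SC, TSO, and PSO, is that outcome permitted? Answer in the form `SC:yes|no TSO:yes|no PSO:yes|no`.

outcome vector order: (T1.a,T2.a,T2.b)
SC (6): <0 0 0>; <0 0 2>; <0 2 2>; <2 0 0>; <2 0 2>; <2 2 2>
TSO (6): <0 0 0>; <0 0 2>; <0 2 2>; <2 0 0>; <2 0 2>; <2 2 2>
PSO (8): <0 0 0>; <0 0 2>; <0 2 0>; <0 2 2>; <2 0 0>; <2 0 2>; <2 2 0>; <2 2 2>
target <2 2 0> ∈ {PSO}

SC:no TSO:no PSO:yes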